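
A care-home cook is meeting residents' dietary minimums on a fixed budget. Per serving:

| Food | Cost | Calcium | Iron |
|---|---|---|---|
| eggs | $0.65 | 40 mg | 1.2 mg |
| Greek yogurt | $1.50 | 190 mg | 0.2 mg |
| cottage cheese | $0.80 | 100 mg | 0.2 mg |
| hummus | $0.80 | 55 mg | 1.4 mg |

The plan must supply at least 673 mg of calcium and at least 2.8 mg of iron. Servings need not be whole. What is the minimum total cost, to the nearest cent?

At the optimum either one food covers both requirements or two foods hit both targets exactly; no other combination can be cheaper.
eggs only: max(673/40, 2.8/1.2) = 16.82 servings → $10.94.
Greek yogurt only: max(673/190, 2.8/0.2) = 14 servings → $21.00.
cottage cheese only: max(673/100, 2.8/0.2) = 14 servings → $11.20.
hummus only: max(673/55, 2.8/1.4) = 12.24 servings → $9.79.
eggs + Greek yogurt with both tight: 1.806 servings and 3.162 servings → $5.92.
eggs + cottage cheese with both tight: 1.298 servings and 6.211 servings → $5.81.
eggs + hummus with both targets exact would need a negative amount; discard.
Greek yogurt + cottage cheese: intersection lies outside the first quadrant.
Greek yogurt + hummus with both tight: 3.091 servings and 1.558 servings → $5.88.
cottage cheese + hummus with both tight: 6.11 servings and 1.127 servings → $5.79.
So the least-cost plan costs $5.79.

$5.79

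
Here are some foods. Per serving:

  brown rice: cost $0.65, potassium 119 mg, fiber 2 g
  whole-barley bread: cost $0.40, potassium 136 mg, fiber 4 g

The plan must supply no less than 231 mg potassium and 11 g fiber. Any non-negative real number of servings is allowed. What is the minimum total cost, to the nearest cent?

$1.10

Compare the cost at each extreme point of the feasible region.
brown rice only: max(231/119, 11/2) = 5.5 servings → $3.58.
whole-barley bread only: max(231/136, 11/4) = 2.75 servings → $1.10.
brown rice + whole-barley bread: the both-tight solution has a negative serving — not a feasible corner.
Cheapest feasible corner: $1.10.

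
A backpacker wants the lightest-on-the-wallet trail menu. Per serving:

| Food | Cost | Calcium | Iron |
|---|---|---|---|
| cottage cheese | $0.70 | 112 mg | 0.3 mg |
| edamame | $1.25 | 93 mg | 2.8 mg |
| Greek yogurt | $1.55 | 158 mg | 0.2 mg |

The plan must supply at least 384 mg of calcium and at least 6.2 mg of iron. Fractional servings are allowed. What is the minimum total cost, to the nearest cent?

The cheapest plan sits at a corner of the feasible region — with two constraints it uses at most two foods.
cottage cheese only: max(384/112, 6.2/0.3) = 20.67 servings → $14.47.
edamame only: max(384/93, 6.2/2.8) = 4.129 servings → $5.16.
Greek yogurt only: max(384/158, 6.2/0.2) = 31 servings → $48.05.
cottage cheese + edamame with both tight: 1.745 servings and 2.027 servings → $3.76.
cottage cheese + Greek yogurt: the both-tight solution has a negative serving — not a feasible corner.
edamame + Greek yogurt with both tight: 2.13 servings and 1.176 servings → $4.49.
So the least-cost plan costs $3.76.

$3.76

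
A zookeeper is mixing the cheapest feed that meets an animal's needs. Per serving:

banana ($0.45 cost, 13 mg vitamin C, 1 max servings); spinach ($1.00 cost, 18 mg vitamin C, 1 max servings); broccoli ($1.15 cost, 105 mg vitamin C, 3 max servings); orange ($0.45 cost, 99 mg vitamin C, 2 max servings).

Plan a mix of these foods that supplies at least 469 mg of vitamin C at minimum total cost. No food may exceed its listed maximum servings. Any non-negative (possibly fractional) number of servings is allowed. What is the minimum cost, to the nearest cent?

Cost per mg of vitamin C: orange $0.0045, broccoli $0.0110, banana $0.0346, spinach $0.0556.
Take 2 servings of orange: +198.0 mg vitamin C for $0.90 (total $0.90, still need 271.0 mg).
Take 2.581 servings of broccoli: +271.0 mg vitamin C for $2.97 (total $3.87, still need 0.0 mg).
Filling from the cheapest source first is optimal under one linear minimum: $3.87.

$3.87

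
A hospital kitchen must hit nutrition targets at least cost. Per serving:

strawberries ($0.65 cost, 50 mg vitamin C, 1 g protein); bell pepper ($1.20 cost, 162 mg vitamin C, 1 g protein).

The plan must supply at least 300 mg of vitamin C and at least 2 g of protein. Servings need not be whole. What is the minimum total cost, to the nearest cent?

$2.28

The cheapest plan sits at a corner of the feasible region — with two constraints it uses at most two foods.
strawberries only: max(300/50, 2/1) = 6 servings → $3.90.
bell pepper only: max(300/162, 2/1) = 2 servings → $2.40.
strawberries + bell pepper with both tight: 0.2143 servings and 1.786 servings → $2.28.
Cheapest feasible corner: $2.28.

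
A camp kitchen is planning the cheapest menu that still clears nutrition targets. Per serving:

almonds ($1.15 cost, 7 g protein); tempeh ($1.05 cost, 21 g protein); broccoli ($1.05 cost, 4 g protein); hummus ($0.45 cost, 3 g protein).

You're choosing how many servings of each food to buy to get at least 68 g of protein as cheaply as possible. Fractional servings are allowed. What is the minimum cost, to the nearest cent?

$3.40

Cost per g of protein: tempeh $0.0500, hummus $0.1500, almonds $0.1643, broccoli $0.2625.
With no serving limits, use only tempeh: 68 g / 21 g = 3.238 servings × $1.05 = $3.40.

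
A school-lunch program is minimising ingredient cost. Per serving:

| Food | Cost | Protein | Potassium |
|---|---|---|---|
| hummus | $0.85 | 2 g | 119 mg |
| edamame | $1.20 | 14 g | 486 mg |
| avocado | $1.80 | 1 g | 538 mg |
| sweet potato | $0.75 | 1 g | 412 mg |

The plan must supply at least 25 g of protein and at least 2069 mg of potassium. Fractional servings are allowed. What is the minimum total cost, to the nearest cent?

$4.26

Check every corner: each single food scaled to meet both minima, and each pair solved so both constraints bind.
hummus only: max(25/2, 2069/119) = 17.39 servings → $14.78.
edamame only: max(25/14, 2069/486) = 4.257 servings → $5.11.
avocado only: max(25/1, 2069/538) = 25 servings → $45.00.
sweet potato only: max(25/1, 2069/412) = 25 servings → $18.75.
hummus + edamame: the both-tight solution has a negative serving — not a feasible corner.
hummus + avocado with both tight: 11.89 servings and 1.215 servings → $12.30.
hummus + sweet potato with both tight: 11.68 servings and 1.65 servings → $11.16.
edamame + avocado with both tight: 1.615 servings and 2.387 servings → $6.23.
edamame + sweet potato with both tight: 1.558 servings and 3.184 servings → $4.26.
avocado + sweet potato: the both-tight solution has a negative serving — not a feasible corner.
Cheapest feasible corner: $4.26.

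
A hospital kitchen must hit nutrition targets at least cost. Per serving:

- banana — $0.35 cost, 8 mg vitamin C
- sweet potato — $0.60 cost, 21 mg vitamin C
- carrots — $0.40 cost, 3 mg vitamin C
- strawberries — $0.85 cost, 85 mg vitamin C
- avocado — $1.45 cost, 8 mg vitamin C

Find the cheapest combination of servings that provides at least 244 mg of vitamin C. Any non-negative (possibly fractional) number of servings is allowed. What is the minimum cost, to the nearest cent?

Cost per mg of vitamin C: strawberries $0.0100, sweet potato $0.0286, banana $0.0437, carrots $0.1333, avocado $0.1812.
With no serving limits, use only strawberries: 244 mg / 85 mg = 2.871 servings × $0.85 = $2.44.

$2.44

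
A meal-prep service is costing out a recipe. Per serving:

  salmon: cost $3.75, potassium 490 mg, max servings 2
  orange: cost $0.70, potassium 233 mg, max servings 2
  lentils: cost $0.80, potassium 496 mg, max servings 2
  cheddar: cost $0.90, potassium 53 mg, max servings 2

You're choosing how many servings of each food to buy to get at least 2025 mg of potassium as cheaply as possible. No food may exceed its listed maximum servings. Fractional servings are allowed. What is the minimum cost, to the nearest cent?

$7.34

Cost per mg of potassium: lentils $0.0016, orange $0.0030, salmon $0.0077, cheddar $0.0170.
Take 2 servings of lentils: +992.0 mg potassium for $1.60 (total $1.60, still need 1033.0 mg).
Take 2 servings of orange: +466.0 mg potassium for $1.40 (total $3.00, still need 567.0 mg).
Take 1.157 servings of salmon: +567.0 mg potassium for $4.34 (total $7.34, still need 0.0 mg).
Filling from the cheapest source first is optimal under one linear minimum: $7.34.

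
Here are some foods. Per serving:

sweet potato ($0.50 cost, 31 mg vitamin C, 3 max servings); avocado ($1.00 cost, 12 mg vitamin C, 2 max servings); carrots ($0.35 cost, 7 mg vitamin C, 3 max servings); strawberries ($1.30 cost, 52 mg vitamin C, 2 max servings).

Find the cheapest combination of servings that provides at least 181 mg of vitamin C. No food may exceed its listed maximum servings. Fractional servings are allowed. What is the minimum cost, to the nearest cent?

$3.70

Cost per mg of vitamin C: sweet potato $0.0161, strawberries $0.0250, carrots $0.0500, avocado $0.0833.
Take 3 servings of sweet potato: +93.0 mg vitamin C for $1.50 (total $1.50, still need 88.0 mg).
Take 1.692 servings of strawberries: +88.0 mg vitamin C for $2.20 (total $3.70, still need 0.0 mg).
Greedy by cheapest-per-mg is optimal for a single linear constraint, so the minimum cost is $3.70.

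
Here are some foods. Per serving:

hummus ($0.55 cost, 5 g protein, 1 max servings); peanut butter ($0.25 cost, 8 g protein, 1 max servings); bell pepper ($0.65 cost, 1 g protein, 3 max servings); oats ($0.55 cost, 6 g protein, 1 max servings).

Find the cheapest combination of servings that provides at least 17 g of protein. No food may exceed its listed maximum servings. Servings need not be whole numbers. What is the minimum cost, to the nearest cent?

$1.13

Cost per g of protein: peanut butter $0.0312, oats $0.0917, hummus $0.1100, bell pepper $0.6500.
Take 1 serving of peanut butter: +8.0 g protein for $0.25 (total $0.25, still need 9.0 g).
Take 1 serving of oats: +6.0 g protein for $0.55 (total $0.80, still need 3.0 g).
Take 0.6 servings of hummus: +3.0 g protein for $0.33 (total $1.13, still need 0.0 g).
Filling from the cheapest source first is optimal under one linear minimum: $1.13.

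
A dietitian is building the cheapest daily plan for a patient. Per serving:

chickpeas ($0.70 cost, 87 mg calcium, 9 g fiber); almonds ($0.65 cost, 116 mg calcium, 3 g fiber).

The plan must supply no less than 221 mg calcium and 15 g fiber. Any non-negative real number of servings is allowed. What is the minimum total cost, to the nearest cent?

$1.53

The cheapest plan sits at a corner of the feasible region — with two constraints it uses at most two foods.
chickpeas only: max(221/87, 15/9) = 2.54 servings → $1.78.
almonds only: max(221/116, 15/3) = 5 servings → $3.25.
chickpeas + almonds with both tight: 1.375 servings and 0.8736 servings → $1.53.
Cheapest feasible corner: $1.53.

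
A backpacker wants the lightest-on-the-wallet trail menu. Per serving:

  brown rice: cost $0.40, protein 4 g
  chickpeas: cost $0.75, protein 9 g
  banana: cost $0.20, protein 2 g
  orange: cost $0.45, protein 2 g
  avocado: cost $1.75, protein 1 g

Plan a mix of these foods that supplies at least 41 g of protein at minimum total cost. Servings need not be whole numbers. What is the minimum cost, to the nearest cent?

$3.42

Cost per g of protein: chickpeas $0.0833, brown rice $0.1000, banana $0.1000, orange $0.2250, avocado $1.7500.
With no serving limits, use only chickpeas: 41 g / 9 g = 4.556 servings × $0.75 = $3.42.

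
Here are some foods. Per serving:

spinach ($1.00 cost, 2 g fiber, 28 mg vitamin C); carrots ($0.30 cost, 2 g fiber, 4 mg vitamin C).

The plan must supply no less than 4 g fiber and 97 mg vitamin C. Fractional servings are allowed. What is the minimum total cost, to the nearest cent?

$3.46

Minimising a linear cost over {fiber ≥ 4, vitamin C ≥ 97, servings ≥ 0} — the optimum is at a vertex, using one or two foods.
spinach only: max(4/2, 97/28) = 3.464 servings → $3.46.
carrots only: max(4/2, 97/4) = 24.25 servings → $7.28.
spinach + carrots: intersection lies outside the first quadrant.
Cheapest feasible corner: $3.46.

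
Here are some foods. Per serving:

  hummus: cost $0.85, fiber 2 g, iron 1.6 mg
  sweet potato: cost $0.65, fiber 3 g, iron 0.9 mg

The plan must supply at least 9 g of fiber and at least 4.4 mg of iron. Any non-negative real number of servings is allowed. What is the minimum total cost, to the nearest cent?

$2.66

An LP optimum is at a vertex; with two nutrient constraints at most two foods are used. Check each candidate.
hummus only: max(9/2, 4.4/1.6) = 4.5 servings → $3.83.
sweet potato only: max(9/3, 4.4/0.9) = 4.889 servings → $3.18.
hummus + sweet potato with both tight: 1.7 servings and 1.867 servings → $2.66.
So the least-cost plan costs $2.66.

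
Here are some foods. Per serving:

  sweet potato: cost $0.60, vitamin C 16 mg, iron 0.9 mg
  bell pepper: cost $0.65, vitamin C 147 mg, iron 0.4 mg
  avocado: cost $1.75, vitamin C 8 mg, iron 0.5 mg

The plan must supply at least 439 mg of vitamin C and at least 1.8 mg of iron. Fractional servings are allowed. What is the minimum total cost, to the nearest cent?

$2.32

sweet potato only: max(439/16, 1.8/0.9) = 27.44 servings → $16.46.
bell pepper only: max(439/147, 1.8/0.4) = 4.5 servings → $2.92.
avocado only: max(439/8, 1.8/0.5) = 54.88 servings → $96.03.
sweet potato + bell pepper with both tight: 0.7069 servings and 2.909 servings → $2.32.
sweet potato + avocado: the both-tight solution has a negative serving — not a feasible corner.
bell pepper + avocado with both tight: 2.917 servings and 1.266 servings → $4.11.
Cheapest feasible corner: $2.32.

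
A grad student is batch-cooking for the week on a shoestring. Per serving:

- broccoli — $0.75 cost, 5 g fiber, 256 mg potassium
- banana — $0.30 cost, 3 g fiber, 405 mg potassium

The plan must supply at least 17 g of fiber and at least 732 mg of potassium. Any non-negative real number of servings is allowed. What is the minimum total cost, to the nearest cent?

$1.70

At the optimum either one food covers both requirements or two foods hit both targets exactly; no other combination can be cheaper.
broccoli only: max(17/5, 732/256) = 3.4 servings → $2.55.
banana only: max(17/3, 732/405) = 5.667 servings → $1.70.
broccoli + banana: intersection lies outside the first quadrant.
Cheapest feasible corner: $1.70.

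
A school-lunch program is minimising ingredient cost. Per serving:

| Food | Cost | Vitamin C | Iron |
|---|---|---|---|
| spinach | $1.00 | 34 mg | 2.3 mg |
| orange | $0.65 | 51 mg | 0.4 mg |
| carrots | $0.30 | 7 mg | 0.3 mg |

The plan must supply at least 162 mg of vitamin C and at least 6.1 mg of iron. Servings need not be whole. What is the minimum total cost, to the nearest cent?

$3.41

A basic optimal solution has at most two foods positive. Try each food alone and each pair with both targets met exactly.
spinach only: max(162/34, 6.1/2.3) = 4.765 servings → $4.76.
orange only: max(162/51, 6.1/0.4) = 15.25 servings → $9.91.
carrots only: max(162/7, 6.1/0.3) = 23.14 servings → $6.94.
spinach + orange with both tight: 2.375 servings and 1.593 servings → $3.41.
spinach + carrots with both targets exact would need a negative amount; discard.
orange + carrots with both tight: 0.472 servings and 19.7 servings → $6.22.
So the least-cost plan costs $3.41.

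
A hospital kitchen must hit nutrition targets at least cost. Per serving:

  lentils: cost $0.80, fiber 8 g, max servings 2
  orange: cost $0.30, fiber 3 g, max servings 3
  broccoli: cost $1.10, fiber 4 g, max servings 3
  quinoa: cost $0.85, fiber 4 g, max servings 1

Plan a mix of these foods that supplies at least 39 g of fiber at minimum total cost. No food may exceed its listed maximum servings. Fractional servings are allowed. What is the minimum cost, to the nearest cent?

Cost per g of fiber: lentils $0.1000, orange $0.1000, quinoa $0.2125, broccoli $0.2750.
Take 2 servings of lentils: +16.0 g fiber for $1.60 (total $1.60, still need 23.0 g).
Take 3 servings of orange: +9.0 g fiber for $0.90 (total $2.50, still need 14.0 g).
Take 1 serving of quinoa: +4.0 g fiber for $0.85 (total $3.35, still need 10.0 g).
Take 2.5 servings of broccoli: +10.0 g fiber for $2.75 (total $6.10, still need 0.0 g).
Greedy by cheapest-per-g is optimal for a single linear constraint, so the minimum cost is $6.10.

$6.10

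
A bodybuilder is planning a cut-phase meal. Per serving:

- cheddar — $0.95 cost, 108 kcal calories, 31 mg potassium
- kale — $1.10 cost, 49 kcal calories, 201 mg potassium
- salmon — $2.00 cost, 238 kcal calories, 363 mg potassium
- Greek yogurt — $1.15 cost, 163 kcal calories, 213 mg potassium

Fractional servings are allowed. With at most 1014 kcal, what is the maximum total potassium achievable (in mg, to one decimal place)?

4159.5 mg

Potassium per kcal: kale 4.102, salmon 1.525, Greek yogurt 1.307, cheddar 0.287.
With no serving limits, spend the whole calories allowance on kale: 1014 kcal / 49 kcal × 201 mg = 4159.5 mg.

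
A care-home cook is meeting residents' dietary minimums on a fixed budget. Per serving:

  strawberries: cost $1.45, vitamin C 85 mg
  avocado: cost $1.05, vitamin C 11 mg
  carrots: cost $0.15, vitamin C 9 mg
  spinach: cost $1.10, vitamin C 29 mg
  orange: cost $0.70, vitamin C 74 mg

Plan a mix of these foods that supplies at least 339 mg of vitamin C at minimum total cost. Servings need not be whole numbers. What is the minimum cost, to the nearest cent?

Cost per mg of vitamin C: orange $0.0095, carrots $0.0167, strawberries $0.0171, spinach $0.0379, avocado $0.0955.
With no serving limits, use only orange: 339 mg / 74 mg = 4.581 servings × $0.70 = $3.21.

$3.21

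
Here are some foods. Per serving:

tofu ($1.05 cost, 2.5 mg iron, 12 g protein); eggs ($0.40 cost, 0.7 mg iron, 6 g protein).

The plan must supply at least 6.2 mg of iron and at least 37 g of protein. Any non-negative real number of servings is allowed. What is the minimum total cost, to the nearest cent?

$2.89

tofu only: max(6.2/2.5, 37/12) = 3.083 servings → $3.24.
eggs only: max(6.2/0.7, 37/6) = 8.857 servings → $3.54.
tofu + eggs with both tight: 1.712 servings and 2.742 servings → $2.89.
So the least-cost plan costs $2.89.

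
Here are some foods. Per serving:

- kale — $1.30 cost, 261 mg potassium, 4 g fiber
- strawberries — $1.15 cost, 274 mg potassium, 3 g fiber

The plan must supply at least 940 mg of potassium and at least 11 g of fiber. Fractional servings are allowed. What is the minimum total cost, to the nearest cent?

$4.07

Compare the cost at each extreme point of the feasible region.
kale only: max(940/261, 11/4) = 3.602 servings → $4.68.
strawberries only: max(940/274, 11/3) = 3.667 servings → $4.22.
kale + strawberries with both tight: 0.6198 servings and 2.84 servings → $4.07.
So the least-cost plan costs $4.07.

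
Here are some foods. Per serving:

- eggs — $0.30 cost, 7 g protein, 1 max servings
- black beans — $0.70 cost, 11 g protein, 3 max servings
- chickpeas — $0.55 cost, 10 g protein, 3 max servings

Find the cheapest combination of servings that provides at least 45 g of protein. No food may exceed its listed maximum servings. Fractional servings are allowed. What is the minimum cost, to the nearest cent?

Cost per g of protein: eggs $0.0429, chickpeas $0.0550, black beans $0.0636.
Take 1 serving of eggs: +7.0 g protein for $0.30 (total $0.30, still need 38.0 g).
Take 3 servings of chickpeas: +30.0 g protein for $1.65 (total $1.95, still need 8.0 g).
Take 0.7273 servings of black beans: +8.0 g protein for $0.51 (total $2.46, still need 0.0 g).
Filling from the cheapest source first is optimal under one linear minimum: $2.46.

$2.46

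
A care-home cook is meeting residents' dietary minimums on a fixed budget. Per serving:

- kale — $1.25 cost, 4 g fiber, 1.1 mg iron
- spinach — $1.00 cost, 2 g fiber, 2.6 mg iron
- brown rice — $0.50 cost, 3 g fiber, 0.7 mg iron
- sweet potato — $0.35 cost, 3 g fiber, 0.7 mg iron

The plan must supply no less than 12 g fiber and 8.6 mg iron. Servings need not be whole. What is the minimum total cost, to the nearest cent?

$3.48

Check every corner: each single food scaled to meet both minima, and each pair solved so both constraints bind.
kale only: max(12/4, 8.6/1.1) = 7.818 servings → $9.77.
spinach only: max(12/2, 8.6/2.6) = 6 servings → $6.00.
brown rice only: max(12/3, 8.6/0.7) = 12.29 servings → $6.14.
sweet potato only: max(12/3, 8.6/0.7) = 12.29 servings → $4.30.
kale + spinach with both tight: 1.707 servings and 2.585 servings → $4.72.
kale + brown rice: the both-tight solution has a negative serving — not a feasible corner.
kale + sweet potato: intersection lies outside the first quadrant.
spinach + brown rice with both tight: 2.719 servings and 2.188 servings → $3.81.
spinach + sweet potato with both tight: 2.719 servings and 2.188 servings → $3.48.
brown rice + sweet potato (both tight): parallel constraints — no distinct corner.
The minimum over all feasible corners is $3.48.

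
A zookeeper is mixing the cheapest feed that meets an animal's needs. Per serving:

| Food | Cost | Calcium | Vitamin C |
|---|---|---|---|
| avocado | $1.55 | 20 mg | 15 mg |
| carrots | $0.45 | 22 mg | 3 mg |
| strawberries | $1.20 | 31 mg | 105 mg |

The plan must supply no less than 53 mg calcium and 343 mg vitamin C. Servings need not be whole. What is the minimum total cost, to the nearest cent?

An LP optimum is at a vertex; with two nutrient constraints at most two foods are used. Check each candidate.
avocado only: max(53/20, 343/15) = 22.87 servings → $35.44.
carrots only: max(53/22, 343/3) = 114.3 servings → $51.45.
strawberries only: max(53/31, 343/105) = 3.267 servings → $3.92.
avocado + carrots with both targets exact would need a negative amount; discard.
avocado + strawberries: intersection lies outside the first quadrant.
carrots + strawberries: intersection lies outside the first quadrant.
Cheapest feasible corner: $3.92.

$3.92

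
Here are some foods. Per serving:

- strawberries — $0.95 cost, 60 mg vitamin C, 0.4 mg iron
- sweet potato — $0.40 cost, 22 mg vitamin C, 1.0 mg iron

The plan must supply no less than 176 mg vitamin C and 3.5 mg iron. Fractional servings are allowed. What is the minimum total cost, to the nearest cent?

$2.93

At the optimum either one food covers both requirements or two foods hit both targets exactly; no other combination can be cheaper.
strawberries only: max(176/60, 3.5/0.4) = 8.75 servings → $8.31.
sweet potato only: max(176/22, 3.5/1.0) = 8 servings → $3.20.
strawberries + sweet potato with both tight: 1.934 servings and 2.727 servings → $2.93.
So the least-cost plan costs $2.93.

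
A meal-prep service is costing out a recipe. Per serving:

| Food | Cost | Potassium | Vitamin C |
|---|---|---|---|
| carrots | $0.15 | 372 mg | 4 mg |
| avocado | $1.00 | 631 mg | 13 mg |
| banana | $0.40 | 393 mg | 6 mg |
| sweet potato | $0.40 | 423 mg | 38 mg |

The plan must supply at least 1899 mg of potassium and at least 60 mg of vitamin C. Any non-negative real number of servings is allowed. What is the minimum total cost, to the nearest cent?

An LP optimum is at a vertex; with two nutrient constraints at most two foods are used. Check each candidate.
carrots only: max(1899/372, 60/4) = 15 servings → $2.25.
avocado only: max(1899/631, 60/13) = 4.615 servings → $4.62.
banana only: max(1899/393, 60/6) = 10 servings → $4.00.
sweet potato only: max(1899/423, 60/38) = 4.489 servings → $1.80.
carrots + avocado: intersection lies outside the first quadrant.
carrots + banana: intersection lies outside the first quadrant.
carrots + sweet potato with both tight: 3.759 servings and 1.183 servings → $1.04.
avocado + banana with both targets exact would need a negative amount; discard.
avocado + sweet potato with both tight: 2.532 servings and 0.7129 servings → $2.82.
banana + sweet potato with both tight: 3.774 servings and 0.9831 servings → $1.90.
The minimum over all feasible corners is $1.04.

$1.04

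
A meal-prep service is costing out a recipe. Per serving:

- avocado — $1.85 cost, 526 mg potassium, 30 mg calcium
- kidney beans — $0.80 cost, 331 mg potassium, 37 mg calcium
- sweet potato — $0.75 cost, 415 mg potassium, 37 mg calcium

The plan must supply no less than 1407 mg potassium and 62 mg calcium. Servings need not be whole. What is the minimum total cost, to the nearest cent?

avocado only: max(1407/526, 62/30) = 2.675 servings → $4.95.
kidney beans only: max(1407/331, 62/37) = 4.251 servings → $3.40.
sweet potato only: max(1407/415, 62/37) = 3.39 servings → $2.54.
avocado + kidney beans: intersection lies outside the first quadrant.
avocado + sweet potato: intersection lies outside the first quadrant.
kidney beans + sweet potato with both targets exact would need a negative amount; discard.
So the least-cost plan costs $2.54.

$2.54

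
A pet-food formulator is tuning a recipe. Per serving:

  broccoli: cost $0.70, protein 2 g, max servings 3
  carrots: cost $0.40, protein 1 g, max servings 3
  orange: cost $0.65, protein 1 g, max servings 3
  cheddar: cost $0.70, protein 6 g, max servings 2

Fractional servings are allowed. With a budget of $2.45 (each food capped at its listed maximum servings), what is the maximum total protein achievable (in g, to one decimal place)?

Protein per dollar: cheddar 8.571, broccoli 2.857, carrots 2.5, orange 1.538.
Take 2 servings of cheddar: spends $1.40, +12.0 g protein (running total 12.0 g).
Take 1.5 servings of broccoli: spends $1.05, +3.0 g protein (running total 15.0 g).
Filling greedily by protein-per-dollar is optimal for one linear limit, giving 15.0 g.

15.0 g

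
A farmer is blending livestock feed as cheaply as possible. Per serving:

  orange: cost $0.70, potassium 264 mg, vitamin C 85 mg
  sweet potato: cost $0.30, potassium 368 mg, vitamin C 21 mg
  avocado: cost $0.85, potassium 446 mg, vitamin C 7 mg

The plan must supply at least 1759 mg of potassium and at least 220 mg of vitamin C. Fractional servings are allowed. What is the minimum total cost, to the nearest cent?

At the optimum either one food covers both requirements or two foods hit both targets exactly; no other combination can be cheaper.
orange only: max(1759/264, 220/85) = 6.663 servings → $4.66.
sweet potato only: max(1759/368, 220/21) = 10.48 servings → $3.14.
avocado only: max(1759/446, 220/7) = 31.43 servings → $26.71.
orange + sweet potato with both tight: 1.71 servings and 3.553 servings → $2.26.
orange + avocado with both tight: 2.379 servings and 2.535 servings → $3.82.
sweet potato + avocado: the both-tight solution has a negative serving — not a feasible corner.
Cheapest feasible corner: $2.26.

$2.26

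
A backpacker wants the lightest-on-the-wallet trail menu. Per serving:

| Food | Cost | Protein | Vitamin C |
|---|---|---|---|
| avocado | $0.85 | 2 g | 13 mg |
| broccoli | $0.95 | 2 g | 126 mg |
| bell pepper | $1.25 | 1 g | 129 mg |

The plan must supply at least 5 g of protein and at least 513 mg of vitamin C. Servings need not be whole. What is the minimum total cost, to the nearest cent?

$3.87

Two binding constraints pin down two serving amounts, so the optimal mix uses at most two foods. The candidates are each food alone (scaled to the tighter of protein/vitamin C) and each pair with both constraints tight.
avocado only: max(5/2, 513/13) = 39.46 servings → $33.54.
broccoli only: max(5/2, 513/126) = 4.071 servings → $3.87.
bell pepper only: max(5/1, 513/129) = 5 servings → $6.25.
avocado + broccoli: the both-tight solution has a negative serving — not a feasible corner.
avocado + bell pepper with both tight: 0.5388 servings and 3.922 servings → $5.36.
broccoli + bell pepper with both tight: 1 serving and 3 servings → $4.70.
So the least-cost plan costs $3.87.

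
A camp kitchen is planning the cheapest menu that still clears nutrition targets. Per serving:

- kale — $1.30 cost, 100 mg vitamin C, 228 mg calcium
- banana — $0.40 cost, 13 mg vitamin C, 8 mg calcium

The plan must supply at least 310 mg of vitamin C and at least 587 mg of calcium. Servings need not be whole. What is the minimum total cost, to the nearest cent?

$4.03

An LP optimum is at a vertex; with two nutrient constraints at most two foods are used. Check each candidate.
kale only: max(310/100, 587/228) = 3.1 servings → $4.03.
banana only: max(310/13, 587/8) = 73.38 servings → $29.35.
kale + banana with both tight: 2.38 servings and 5.536 servings → $5.31.
Cheapest feasible corner: $4.03.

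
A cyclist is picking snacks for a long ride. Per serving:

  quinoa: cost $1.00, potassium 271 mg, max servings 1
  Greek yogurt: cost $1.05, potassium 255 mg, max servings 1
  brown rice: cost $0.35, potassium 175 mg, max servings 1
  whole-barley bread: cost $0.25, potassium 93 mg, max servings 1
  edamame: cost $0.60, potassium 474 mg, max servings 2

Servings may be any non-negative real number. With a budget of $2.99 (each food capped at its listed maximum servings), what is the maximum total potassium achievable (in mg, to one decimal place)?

Potassium per dollar: edamame 790, brown rice 500, whole-barley bread 372, quinoa 271, Greek yogurt 242.9.
Take 2 servings of edamame: spends $1.20, +948.0 mg potassium (running total 948.0 mg).
Take 1 serving of brown rice: spends $0.35, +175.0 mg potassium (running total 1123.0 mg).
Take 1 serving of whole-barley bread: spends $0.25, +93.0 mg potassium (running total 1216.0 mg).
Take 1 serving of quinoa: spends $1.00, +271.0 mg potassium (running total 1487.0 mg).
Take 0.181 servings of Greek yogurt: spends $0.19, +46.1 mg potassium (running total 1533.1 mg).
Greedy by best ratio exhausts the cost allowance optimally: 1533.1 mg.

1533.1 mg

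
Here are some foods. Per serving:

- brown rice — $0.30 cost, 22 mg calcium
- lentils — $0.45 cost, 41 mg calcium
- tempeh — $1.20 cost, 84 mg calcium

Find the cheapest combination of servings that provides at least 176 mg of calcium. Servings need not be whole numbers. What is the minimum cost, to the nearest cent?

Cost per mg of calcium: lentils $0.0110, brown rice $0.0136, tempeh $0.0143.
With no serving limits, use only lentils: 176 mg / 41 mg = 4.293 servings × $0.45 = $1.93.

$1.93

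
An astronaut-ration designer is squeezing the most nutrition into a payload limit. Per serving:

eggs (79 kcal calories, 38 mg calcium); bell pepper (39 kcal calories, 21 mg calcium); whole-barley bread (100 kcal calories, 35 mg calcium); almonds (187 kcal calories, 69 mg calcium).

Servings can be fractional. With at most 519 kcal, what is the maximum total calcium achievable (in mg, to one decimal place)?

279.5 mg

Calcium per kcal: bell pepper 0.5385, eggs 0.481, almonds 0.369, whole-barley bread 0.35.
With no serving limits, spend the whole calories allowance on bell pepper: 519 kcal / 39 kcal × 21 mg = 279.5 mg.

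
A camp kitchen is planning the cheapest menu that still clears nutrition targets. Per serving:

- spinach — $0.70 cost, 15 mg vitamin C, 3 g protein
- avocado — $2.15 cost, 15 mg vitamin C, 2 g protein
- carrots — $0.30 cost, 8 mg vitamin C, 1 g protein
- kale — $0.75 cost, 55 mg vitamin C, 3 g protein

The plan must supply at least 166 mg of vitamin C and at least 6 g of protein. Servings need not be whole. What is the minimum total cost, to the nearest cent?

$2.26

With two linear requirements the optimum uses one or two foods; enumerate the corners.
spinach only: max(166/15, 6/3) = 11.07 servings → $7.75.
avocado only: max(166/15, 6/2) = 11.07 servings → $23.79.
carrots only: max(166/8, 6/1) = 20.75 servings → $6.22.
kale only: max(166/55, 6/3) = 3.018 servings → $2.26.
spinach + avocado: the both-tight solution has a negative serving — not a feasible corner.
spinach + carrots: the both-tight solution has a negative serving — not a feasible corner.
spinach + kale with both targets exact would need a negative amount; discard.
avocado + carrots with both targets exact would need a negative amount; discard.
avocado + kale: the both-tight solution has a negative serving — not a feasible corner.
carrots + kale: intersection lies outside the first quadrant.
So the least-cost plan costs $2.26.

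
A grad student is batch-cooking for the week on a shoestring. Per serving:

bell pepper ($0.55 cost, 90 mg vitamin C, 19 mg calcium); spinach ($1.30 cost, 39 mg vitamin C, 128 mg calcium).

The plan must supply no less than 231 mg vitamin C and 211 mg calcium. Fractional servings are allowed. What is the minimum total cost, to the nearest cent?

$2.85

At the optimum either one food covers both requirements or two foods hit both targets exactly; no other combination can be cheaper.
bell pepper only: max(231/90, 211/19) = 11.11 servings → $6.11.
spinach only: max(231/39, 211/128) = 5.923 servings → $7.70.
bell pepper + spinach with both tight: 1.98 servings and 1.355 servings → $2.85.
The minimum over all feasible corners is $2.85.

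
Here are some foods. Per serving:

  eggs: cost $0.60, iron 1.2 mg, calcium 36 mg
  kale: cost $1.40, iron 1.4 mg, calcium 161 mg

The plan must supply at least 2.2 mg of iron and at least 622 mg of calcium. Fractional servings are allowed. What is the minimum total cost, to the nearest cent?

$5.41

Two binding constraints pin down two serving amounts, so the optimal mix uses at most two foods. The candidates are each food alone (scaled to the tighter of iron/calcium) and each pair with both constraints tight.
eggs only: max(2.2/1.2, 622/36) = 17.28 servings → $10.37.
kale only: max(2.2/1.4, 622/161) = 3.863 servings → $5.41.
eggs + kale with both targets exact would need a negative amount; discard.
So the least-cost plan costs $5.41.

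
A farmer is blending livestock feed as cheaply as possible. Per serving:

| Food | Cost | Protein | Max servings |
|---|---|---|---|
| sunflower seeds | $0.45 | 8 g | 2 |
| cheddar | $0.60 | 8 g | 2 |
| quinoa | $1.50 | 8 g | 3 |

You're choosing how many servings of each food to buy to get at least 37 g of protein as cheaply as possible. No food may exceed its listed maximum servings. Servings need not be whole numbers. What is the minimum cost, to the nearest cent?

Cost per g of protein: sunflower seeds $0.0563, cheddar $0.0750, quinoa $0.1875.
Take 2 servings of sunflower seeds: +16.0 g protein for $0.90 (total $0.90, still need 21.0 g).
Take 2 servings of cheddar: +16.0 g protein for $1.20 (total $2.10, still need 5.0 g).
Take 0.625 servings of quinoa: +5.0 g protein for $0.94 (total $3.04, still need 0.0 g).
Greedy by cheapest-per-g is optimal for a single linear constraint, so the minimum cost is $3.04.

$3.04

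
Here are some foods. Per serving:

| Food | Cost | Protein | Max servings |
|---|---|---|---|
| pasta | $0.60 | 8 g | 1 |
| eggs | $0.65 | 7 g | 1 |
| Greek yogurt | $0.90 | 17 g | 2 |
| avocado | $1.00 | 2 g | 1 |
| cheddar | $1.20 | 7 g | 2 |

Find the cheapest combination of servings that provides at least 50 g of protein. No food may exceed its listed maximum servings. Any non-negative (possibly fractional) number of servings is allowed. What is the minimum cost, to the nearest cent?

Cost per g of protein: Greek yogurt $0.0529, pasta $0.0750, eggs $0.0929, cheddar $0.1714, avocado $0.5000.
Take 2 servings of Greek yogurt: +34.0 g protein for $1.80 (total $1.80, still need 16.0 g).
Take 1 serving of pasta: +8.0 g protein for $0.60 (total $2.40, still need 8.0 g).
Take 1 serving of eggs: +7.0 g protein for $0.65 (total $3.05, still need 1.0 g).
Take 0.1429 servings of cheddar: +1.0 g protein for $0.17 (total $3.22, still need 0.0 g).
Greedy by cheapest-per-g is optimal for a single linear constraint, so the minimum cost is $3.22.

$3.22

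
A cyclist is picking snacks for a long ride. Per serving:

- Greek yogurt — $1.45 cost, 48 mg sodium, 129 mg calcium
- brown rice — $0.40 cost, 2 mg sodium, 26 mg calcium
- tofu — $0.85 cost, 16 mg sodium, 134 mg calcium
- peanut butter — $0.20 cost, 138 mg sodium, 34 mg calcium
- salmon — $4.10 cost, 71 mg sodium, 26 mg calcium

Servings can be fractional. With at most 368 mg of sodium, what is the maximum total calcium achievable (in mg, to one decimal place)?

Calcium per mg sodium: brown rice 13, tofu 8.375, Greek yogurt 2.688, salmon 0.3662, peanut butter 0.2464.
With no serving limits, spend the whole sodium allowance on brown rice: 368 mg / 2 mg × 26 mg = 4784.0 mg.

4784.0 mg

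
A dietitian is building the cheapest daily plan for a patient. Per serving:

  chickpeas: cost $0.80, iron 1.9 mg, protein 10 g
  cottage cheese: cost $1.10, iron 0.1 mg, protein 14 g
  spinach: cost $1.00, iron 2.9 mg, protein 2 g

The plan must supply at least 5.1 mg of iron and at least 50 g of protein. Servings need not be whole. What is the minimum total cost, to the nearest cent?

Minimising a linear cost over {iron ≥ 5.1, protein ≥ 50, servings ≥ 0} — the optimum is at a vertex, using one or two foods.
chickpeas only: max(5.1/1.9, 50/10) = 5 servings → $4.00.
cottage cheese only: max(5.1/0.1, 50/14) = 51 servings → $56.10.
spinach only: max(5.1/2.9, 50/2) = 25 servings → $25.00.
chickpeas + cottage cheese with both tight: 2.594 servings and 1.719 servings → $3.97.
chickpeas + spinach with both targets exact would need a negative amount; discard.
cottage cheese + spinach with both tight: 3.337 servings and 1.644 servings → $5.31.
Cheapest feasible corner: $3.97.

$3.97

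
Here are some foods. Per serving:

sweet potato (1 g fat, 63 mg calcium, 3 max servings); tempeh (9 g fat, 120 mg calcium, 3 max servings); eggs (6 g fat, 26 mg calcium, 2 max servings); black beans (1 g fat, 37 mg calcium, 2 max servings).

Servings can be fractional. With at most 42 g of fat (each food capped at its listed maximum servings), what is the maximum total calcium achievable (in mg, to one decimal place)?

Calcium per g fat: sweet potato 63, black beans 37, tempeh 13.33, eggs 4.333.
Take 3 servings of sweet potato: uses 3 g fat, +189.0 mg calcium (running total 189.0 mg).
Take 2 servings of black beans: uses 2 g fat, +74.0 mg calcium (running total 263.0 mg).
Take 3 servings of tempeh: uses 27 g fat, +360.0 mg calcium (running total 623.0 mg).
Take 1.667 servings of eggs: uses 10 g fat, +43.3 mg calcium (running total 666.3 mg).
Greedy by best ratio exhausts the fat allowance optimally: 666.3 mg.

666.3 mg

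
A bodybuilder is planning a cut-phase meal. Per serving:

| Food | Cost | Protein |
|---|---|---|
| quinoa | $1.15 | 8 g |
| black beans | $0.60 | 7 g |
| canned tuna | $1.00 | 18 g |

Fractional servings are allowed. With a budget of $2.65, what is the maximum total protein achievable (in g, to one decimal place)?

Protein per dollar: canned tuna 18, black beans 11.67, quinoa 6.957.
With no serving limits, spend the whole cost allowance on canned tuna: $2.65 / $1.00 × 18 g = 47.7 g.

47.7 g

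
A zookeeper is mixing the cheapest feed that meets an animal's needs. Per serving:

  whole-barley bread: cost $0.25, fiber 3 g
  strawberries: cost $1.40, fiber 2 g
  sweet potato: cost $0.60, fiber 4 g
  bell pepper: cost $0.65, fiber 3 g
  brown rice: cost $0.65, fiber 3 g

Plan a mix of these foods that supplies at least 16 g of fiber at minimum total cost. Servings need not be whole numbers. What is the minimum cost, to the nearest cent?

Cost per g of fiber: whole-barley bread $0.0833, sweet potato $0.1500, bell pepper $0.2167, brown rice $0.2167, strawberries $0.7000.
With no serving limits, use only whole-barley bread: 16 g / 3 g = 5.333 servings × $0.25 = $1.33.

$1.33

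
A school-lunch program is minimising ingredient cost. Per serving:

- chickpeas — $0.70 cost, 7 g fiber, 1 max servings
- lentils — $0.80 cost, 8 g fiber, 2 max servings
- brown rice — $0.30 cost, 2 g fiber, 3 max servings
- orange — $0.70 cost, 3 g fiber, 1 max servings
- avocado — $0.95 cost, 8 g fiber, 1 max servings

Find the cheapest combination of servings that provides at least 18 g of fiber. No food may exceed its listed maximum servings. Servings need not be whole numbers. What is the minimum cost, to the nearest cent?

Cost per g of fiber: chickpeas $0.1000, lentils $0.1000, avocado $0.1187, brown rice $0.1500, orange $0.2333.
Take 1 serving of chickpeas: +7.0 g fiber for $0.70 (total $0.70, still need 11.0 g).
Take 1.375 servings of lentils: +11.0 g fiber for $1.10 (total $1.80, still need 0.0 g).
Filling from the cheapest source first is optimal under one linear minimum: $1.80.

$1.80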